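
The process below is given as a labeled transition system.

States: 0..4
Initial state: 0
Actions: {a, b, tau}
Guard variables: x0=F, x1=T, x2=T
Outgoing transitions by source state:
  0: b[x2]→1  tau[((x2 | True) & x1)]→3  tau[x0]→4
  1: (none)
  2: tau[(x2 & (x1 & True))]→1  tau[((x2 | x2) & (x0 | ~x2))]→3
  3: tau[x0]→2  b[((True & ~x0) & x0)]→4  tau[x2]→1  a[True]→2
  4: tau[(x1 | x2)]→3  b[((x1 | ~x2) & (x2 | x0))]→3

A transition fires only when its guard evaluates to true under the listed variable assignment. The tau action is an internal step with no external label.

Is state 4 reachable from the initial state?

After dropping false guards: 7 live edges.
Layer 0: {0}
Layer 1: {1,3}  now seen {0,1,3}
Layer 2: {2}  now seen {0,1,2,3}
Reachable = {0,1,2,3}

Answer: UNREACHABLE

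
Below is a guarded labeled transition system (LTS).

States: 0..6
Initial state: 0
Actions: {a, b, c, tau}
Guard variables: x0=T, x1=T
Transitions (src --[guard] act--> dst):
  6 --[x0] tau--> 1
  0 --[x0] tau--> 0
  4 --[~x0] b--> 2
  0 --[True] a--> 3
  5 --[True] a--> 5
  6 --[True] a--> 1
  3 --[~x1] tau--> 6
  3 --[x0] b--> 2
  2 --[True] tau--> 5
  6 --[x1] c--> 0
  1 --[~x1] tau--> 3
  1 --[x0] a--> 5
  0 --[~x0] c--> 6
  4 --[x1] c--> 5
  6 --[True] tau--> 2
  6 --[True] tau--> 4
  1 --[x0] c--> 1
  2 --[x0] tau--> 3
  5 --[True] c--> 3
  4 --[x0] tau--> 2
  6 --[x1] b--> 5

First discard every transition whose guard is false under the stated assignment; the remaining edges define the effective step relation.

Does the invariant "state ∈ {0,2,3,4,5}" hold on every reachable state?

Allowed set {0,2,3,4,5}
Reachable = {0,2,3,5}
  0: ok
  2: ok
  3: ok
  5: ok

Answer: INVARIANT HOLDS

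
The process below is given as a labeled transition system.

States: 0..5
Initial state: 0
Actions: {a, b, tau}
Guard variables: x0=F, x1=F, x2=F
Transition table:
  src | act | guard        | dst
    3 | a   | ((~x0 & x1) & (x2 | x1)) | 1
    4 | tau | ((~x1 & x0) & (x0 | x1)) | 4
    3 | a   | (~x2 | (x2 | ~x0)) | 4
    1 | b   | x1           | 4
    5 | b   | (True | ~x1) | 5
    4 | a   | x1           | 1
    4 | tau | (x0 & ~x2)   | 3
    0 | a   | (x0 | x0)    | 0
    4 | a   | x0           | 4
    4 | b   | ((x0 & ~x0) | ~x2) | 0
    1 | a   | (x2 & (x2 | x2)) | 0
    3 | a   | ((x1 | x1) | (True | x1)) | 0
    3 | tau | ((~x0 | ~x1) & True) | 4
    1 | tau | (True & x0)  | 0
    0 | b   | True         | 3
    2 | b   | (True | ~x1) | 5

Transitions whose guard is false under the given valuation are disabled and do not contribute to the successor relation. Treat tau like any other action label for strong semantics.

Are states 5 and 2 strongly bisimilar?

Answer: BISIMILAR

Trace:
Bisimulation quotient by refinement:
  round 0: {{0,1,2,3,4,5}}
  round 1: {{0,2,4,5},{1},{3}}
  round 2: {{0},{1},{2,4,5},{3}}
  round 3: {{0},{1},{2,5},{3},{4}}
5 equivalence class(es) (converged in 4)
[5]={2,5}  [2]={2,5}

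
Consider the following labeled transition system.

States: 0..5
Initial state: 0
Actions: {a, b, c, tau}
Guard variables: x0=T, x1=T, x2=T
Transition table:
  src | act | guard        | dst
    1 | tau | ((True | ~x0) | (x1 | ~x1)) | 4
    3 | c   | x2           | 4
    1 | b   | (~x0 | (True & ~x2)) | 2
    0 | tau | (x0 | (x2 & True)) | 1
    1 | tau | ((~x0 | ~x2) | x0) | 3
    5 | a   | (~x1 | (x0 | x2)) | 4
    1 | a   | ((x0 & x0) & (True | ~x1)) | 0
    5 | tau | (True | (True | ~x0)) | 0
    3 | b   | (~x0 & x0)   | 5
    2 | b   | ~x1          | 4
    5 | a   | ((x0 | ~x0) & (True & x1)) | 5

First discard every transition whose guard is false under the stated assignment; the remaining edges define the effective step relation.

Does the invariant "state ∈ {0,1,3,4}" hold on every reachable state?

Answer: INVARIANT HOLDS

Analysis:
Allowed set {0,1,3,4}
R = {0,1,3,4}
  0: ✓
  1: ✓
  3: ✓
  4: ✓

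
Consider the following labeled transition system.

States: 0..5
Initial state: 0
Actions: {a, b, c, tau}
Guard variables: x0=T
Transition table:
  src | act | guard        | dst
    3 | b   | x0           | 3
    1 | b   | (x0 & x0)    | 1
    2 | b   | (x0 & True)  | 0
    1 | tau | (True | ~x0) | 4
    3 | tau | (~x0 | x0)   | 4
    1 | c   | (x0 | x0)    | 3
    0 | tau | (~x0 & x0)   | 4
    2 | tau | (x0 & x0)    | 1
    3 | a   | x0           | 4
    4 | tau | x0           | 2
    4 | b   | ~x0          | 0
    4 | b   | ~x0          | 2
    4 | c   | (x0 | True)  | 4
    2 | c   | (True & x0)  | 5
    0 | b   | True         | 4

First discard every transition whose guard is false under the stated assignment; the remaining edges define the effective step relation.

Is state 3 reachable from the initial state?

Answer: REACHABLE

Trace:
Guard filter leaves 12 enabled edge(s).
Layer 0: {0}
Layer 1: {4}  now seen {0,4}
Layer 2: {2}  now seen {0,2,4}
Layer 3: {1,5}  now seen {0,1,2,4,5}
Layer 4: {3}  now seen {0,1,2,3,4,5}
R = {0,1,2,3,4,5}
witness 3: b·tau·tau·c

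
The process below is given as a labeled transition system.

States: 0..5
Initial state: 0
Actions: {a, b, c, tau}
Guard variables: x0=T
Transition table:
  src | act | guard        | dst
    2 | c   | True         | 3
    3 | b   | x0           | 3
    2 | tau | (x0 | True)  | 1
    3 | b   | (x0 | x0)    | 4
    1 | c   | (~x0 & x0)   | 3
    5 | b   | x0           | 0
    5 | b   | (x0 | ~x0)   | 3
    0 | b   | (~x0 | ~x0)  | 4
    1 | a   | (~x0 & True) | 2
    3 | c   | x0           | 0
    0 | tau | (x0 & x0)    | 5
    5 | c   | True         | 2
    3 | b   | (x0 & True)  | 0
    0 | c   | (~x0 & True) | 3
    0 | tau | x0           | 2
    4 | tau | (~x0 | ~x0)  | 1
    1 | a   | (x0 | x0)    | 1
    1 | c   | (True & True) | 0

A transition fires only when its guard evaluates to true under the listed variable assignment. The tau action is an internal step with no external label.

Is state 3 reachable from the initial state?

Guard filter leaves 13 enabled edge(s).
depth 0: {0}
depth 1: {2,5}  cumulative {0,2,5}
depth 2: {1,3}  cumulative {0,1,2,3,5}
depth 3: {4}  cumulative {0,1,2,3,4,5}
Reachable = {0,1,2,3,4,5}
trace reaching 3: tau·c

Answer: REACHABLE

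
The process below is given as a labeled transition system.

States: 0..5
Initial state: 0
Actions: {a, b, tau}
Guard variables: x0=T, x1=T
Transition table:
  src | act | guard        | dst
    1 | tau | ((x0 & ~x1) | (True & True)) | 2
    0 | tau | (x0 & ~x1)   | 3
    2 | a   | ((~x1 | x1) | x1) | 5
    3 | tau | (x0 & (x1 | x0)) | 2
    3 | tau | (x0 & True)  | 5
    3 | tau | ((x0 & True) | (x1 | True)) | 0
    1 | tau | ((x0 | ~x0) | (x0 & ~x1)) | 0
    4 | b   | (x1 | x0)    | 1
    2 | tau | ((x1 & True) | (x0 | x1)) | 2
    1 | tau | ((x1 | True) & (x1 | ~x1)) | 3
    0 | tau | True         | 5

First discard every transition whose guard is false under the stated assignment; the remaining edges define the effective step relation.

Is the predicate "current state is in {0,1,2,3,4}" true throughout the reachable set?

Inv-set: {0,1,2,3,4}
Reach set: {0,5}
  0: ok
  5: outside
counterexample path to 5: tau

Answer: INVARIANT VIOLATED at state 5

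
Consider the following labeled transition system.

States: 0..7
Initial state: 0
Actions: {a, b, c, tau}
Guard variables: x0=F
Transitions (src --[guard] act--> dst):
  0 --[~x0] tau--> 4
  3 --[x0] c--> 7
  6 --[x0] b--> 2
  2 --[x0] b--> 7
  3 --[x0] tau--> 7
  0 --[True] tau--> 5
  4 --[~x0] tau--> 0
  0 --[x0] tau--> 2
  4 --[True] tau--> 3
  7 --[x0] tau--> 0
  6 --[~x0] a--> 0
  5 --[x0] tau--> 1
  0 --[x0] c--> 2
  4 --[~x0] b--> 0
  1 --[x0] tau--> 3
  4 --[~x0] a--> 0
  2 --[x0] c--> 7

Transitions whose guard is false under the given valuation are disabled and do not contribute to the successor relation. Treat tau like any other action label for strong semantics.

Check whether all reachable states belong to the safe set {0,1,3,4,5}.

Allowed set {0,1,3,4,5}
Reach set: {0,3,4,5}
  0: safe
  3: safe
  4: safe
  5: safe

Answer: INVARIANT HOLDS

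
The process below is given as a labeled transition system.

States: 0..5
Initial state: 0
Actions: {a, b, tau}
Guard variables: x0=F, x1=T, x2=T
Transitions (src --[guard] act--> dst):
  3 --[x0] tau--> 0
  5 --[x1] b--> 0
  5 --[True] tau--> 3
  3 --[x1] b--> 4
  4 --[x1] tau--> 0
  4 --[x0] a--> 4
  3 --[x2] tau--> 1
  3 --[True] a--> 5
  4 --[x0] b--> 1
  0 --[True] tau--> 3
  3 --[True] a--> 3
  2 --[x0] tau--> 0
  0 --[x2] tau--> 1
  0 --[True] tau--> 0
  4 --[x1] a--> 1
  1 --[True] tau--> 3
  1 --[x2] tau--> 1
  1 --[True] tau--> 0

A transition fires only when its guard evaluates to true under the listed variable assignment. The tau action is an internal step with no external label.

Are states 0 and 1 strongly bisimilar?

Compute ~ classes (split until stable):
  P[0] = {{0,1,2,3,4,5}}
  P[1] = {{0,1},{2},{3},{4},{5}}
5 equivalence class(es) (converged in 2)
[0]={0,1}  [1]={0,1}

Answer: BISIMILAR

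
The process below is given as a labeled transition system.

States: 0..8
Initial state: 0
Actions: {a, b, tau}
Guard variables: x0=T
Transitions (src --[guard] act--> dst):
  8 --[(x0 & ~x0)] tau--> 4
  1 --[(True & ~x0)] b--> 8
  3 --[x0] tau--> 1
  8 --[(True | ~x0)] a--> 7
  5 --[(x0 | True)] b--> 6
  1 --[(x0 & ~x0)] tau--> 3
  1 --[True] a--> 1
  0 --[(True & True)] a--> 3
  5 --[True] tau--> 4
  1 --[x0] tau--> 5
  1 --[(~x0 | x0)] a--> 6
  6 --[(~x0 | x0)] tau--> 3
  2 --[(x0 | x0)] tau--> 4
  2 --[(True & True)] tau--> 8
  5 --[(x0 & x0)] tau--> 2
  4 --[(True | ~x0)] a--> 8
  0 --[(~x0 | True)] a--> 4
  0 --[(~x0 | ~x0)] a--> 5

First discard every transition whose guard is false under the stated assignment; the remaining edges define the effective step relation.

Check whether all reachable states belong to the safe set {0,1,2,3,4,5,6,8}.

Answer: INVARIANT VIOLATED at state 7

Working:
Allowed set {0,1,2,3,4,5,6,8}
Reach set: {0,1,2,3,4,5,6,7,8}
  0: safe
  1: safe
  2: safe
  3: safe
  4: safe
  5: safe
  6: safe
  7: ✗ unsafe
  8: safe
reach 7 via a·a·a — violates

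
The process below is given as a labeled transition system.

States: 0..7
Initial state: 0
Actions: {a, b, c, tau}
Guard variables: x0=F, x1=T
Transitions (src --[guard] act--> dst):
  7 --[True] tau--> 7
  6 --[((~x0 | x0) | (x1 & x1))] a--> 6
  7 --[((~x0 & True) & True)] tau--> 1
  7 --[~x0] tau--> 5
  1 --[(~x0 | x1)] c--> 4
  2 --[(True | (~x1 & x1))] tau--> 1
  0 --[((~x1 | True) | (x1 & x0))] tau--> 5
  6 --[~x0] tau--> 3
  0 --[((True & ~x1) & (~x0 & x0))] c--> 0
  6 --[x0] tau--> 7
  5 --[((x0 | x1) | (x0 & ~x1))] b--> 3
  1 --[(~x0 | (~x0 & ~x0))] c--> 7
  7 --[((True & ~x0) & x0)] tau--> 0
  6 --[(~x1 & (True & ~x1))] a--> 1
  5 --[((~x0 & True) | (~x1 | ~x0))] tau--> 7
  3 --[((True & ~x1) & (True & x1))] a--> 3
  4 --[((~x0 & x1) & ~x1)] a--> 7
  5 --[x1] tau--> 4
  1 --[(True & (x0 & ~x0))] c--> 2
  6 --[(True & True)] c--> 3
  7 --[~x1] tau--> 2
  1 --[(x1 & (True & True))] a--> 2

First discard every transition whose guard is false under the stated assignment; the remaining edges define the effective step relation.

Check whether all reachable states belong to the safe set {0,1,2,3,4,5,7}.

Answer: INVARIANT HOLDS

Working:
Inv-set: {0,1,2,3,4,5,7}
Reachable = {0,1,2,3,4,5,7}
  0: ✓
  1: ✓
  2: ✓
  3: ✓
  4: ✓
  5: ✓
  7: ✓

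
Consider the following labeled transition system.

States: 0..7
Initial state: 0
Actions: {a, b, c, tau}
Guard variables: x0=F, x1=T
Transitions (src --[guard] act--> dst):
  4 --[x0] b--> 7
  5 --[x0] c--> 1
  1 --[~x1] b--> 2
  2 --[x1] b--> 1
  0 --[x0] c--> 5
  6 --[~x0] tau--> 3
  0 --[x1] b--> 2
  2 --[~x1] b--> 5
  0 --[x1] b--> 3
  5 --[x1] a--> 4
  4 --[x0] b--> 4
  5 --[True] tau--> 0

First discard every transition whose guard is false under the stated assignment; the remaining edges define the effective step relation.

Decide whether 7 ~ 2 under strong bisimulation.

Answer: NOT BISIMILAR

Trace:
Compute ~ classes (split until stable):
  round 0: {{0,1,2,3,4,5,6,7}}
  round 1: {{0,2},{1,3,4,7},{5},{6}}
  round 2: {{0},{1,3,4,7},{2},{5},{6}}
5 equivalence class(es) (converged in 3)
[7]={1,3,4,7}  [2]={2}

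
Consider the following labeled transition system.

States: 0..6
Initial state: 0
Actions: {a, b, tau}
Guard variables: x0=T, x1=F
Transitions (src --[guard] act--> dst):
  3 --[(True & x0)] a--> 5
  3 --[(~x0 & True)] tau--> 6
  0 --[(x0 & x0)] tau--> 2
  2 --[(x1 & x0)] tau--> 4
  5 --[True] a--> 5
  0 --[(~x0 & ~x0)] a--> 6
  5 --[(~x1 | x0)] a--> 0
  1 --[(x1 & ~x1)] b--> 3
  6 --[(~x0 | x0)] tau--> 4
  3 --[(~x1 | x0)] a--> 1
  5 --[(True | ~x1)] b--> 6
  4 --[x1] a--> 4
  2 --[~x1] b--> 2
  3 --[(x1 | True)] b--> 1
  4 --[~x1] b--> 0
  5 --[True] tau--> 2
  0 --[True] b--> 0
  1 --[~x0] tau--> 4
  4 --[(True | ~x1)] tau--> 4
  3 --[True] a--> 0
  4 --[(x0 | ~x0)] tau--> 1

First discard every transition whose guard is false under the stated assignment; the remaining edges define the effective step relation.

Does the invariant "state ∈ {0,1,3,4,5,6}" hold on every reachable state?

Safe = {0,1,3,4,5,6}
Reach set: {0,2}
  0: ✓
  2: ✗ unsafe
counterexample path to 2: tau

Answer: INVARIANT VIOLATED at state 2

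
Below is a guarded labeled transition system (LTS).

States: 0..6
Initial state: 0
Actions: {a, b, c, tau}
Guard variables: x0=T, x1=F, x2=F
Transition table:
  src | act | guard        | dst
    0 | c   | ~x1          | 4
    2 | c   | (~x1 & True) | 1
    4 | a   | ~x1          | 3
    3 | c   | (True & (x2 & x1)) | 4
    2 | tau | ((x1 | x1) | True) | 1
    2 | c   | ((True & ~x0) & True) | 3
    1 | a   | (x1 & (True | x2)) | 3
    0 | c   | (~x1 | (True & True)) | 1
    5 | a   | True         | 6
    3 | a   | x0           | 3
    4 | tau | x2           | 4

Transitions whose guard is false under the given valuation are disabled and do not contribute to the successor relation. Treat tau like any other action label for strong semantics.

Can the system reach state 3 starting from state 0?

7 transition(s) survive guard evaluation.
Layer 0: {0}
Layer 1: {1,4}  now seen {0,1,4}
Layer 2: {3}  now seen {0,1,3,4}
R = {0,1,3,4}
Path to 3: c·a

Answer: REACHABLE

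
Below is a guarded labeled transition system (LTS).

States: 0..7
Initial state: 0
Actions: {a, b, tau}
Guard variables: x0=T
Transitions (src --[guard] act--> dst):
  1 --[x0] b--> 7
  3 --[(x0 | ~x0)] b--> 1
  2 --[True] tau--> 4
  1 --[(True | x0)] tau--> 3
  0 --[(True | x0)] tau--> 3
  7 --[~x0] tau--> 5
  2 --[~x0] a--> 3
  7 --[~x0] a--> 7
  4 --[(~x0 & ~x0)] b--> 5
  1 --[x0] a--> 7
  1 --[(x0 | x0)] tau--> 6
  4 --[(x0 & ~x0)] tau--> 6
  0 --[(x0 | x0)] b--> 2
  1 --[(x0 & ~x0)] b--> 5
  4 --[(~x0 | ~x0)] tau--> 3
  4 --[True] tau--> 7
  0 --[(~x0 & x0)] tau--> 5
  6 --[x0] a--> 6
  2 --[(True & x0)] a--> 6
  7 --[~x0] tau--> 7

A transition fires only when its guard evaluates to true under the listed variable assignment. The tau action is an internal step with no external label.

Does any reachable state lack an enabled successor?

Reach set: {0,1,2,3,4,6,7}
  0: b→2  tau→3  [2 exit(s)]
  1: a→7  b→7  tau→3  tau→6  [4 exit(s)]
  2: a→6  tau→4  [2 exit(s)]
  3: b→1  [1 exit(s)]
  4: tau→7  [1 exit(s)]
  6: a→6  [1 exit(s)]
  7: ∅  [deadlock]
trace reaching 7: tau·b·b

Answer: DEADLOCK at state 7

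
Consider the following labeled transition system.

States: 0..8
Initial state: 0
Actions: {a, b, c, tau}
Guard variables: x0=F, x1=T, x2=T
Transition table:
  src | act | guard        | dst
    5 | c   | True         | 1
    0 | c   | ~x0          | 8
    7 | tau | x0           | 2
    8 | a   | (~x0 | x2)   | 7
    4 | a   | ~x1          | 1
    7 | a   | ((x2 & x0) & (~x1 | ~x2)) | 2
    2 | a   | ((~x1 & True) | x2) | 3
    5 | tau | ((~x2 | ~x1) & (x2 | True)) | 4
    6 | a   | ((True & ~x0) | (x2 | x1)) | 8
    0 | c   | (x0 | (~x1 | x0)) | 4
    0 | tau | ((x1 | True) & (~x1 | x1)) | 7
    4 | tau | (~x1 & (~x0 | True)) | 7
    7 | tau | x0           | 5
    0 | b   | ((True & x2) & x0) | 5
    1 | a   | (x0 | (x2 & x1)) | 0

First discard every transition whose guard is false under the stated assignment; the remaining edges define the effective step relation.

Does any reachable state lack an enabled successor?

Answer: DEADLOCK at state 7

Trace:
R = {0,7,8}
  0: c→8  tau→7  [deg 2]
  7: ∅  [STUCK]
  8: a→7  [deg 1]
witness 7: tau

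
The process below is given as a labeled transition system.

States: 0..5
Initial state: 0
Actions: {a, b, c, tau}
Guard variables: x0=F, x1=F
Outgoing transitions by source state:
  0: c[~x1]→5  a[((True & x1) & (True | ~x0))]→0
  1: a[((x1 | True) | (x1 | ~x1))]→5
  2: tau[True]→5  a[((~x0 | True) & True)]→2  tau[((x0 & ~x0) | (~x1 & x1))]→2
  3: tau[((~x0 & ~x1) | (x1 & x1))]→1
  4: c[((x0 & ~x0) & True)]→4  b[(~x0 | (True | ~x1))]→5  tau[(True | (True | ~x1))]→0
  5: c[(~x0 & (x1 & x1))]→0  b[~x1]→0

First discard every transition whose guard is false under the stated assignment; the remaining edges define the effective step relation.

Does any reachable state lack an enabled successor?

R = {0,5}
  0: c→5  [1 exit(s)]
  5: b→0  [1 exit(s)]

Answer: DEADLOCK-FREE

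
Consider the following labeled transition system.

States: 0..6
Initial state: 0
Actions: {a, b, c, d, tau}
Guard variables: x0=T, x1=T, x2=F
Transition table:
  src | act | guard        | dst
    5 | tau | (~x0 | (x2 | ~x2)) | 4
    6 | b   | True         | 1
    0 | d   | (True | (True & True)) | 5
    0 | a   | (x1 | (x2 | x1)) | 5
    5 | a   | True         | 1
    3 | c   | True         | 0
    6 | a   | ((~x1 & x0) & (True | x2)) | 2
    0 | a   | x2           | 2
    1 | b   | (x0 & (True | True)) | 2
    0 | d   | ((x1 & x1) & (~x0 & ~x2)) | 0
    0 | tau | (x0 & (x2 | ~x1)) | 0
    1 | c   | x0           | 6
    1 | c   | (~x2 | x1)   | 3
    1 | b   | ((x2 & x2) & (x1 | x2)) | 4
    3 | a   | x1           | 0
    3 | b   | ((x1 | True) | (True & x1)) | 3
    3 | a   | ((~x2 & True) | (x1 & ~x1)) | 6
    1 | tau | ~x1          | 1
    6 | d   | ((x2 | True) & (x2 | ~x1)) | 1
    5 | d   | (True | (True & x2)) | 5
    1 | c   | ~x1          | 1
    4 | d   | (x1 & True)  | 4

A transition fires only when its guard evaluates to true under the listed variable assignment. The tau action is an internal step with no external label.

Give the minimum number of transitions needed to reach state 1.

Answer: 2

Trace:
BFS to 1:
  L0 = {0}
  L1 = {5}
  L2 = {1,4}
depth(1)=2, e.g. a·a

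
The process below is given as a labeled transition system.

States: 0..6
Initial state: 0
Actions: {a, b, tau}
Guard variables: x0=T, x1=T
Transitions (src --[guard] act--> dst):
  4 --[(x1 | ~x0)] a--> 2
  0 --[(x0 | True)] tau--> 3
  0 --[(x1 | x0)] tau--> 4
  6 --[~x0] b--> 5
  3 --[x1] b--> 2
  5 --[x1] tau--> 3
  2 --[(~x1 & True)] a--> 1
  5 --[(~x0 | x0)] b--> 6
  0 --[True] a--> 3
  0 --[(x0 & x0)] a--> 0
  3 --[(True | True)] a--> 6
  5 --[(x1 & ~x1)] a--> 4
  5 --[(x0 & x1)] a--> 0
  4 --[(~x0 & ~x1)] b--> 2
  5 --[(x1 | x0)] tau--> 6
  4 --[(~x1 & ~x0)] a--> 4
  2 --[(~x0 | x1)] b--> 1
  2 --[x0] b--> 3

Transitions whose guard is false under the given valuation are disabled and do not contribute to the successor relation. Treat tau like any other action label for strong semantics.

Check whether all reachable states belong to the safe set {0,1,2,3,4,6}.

Answer: INVARIANT HOLDS

Trace:
Safe = {0,1,2,3,4,6}
Reach set: {0,1,2,3,4,6}
  0: safe
  1: safe
  2: safe
  3: safe
  4: safe
  6: safe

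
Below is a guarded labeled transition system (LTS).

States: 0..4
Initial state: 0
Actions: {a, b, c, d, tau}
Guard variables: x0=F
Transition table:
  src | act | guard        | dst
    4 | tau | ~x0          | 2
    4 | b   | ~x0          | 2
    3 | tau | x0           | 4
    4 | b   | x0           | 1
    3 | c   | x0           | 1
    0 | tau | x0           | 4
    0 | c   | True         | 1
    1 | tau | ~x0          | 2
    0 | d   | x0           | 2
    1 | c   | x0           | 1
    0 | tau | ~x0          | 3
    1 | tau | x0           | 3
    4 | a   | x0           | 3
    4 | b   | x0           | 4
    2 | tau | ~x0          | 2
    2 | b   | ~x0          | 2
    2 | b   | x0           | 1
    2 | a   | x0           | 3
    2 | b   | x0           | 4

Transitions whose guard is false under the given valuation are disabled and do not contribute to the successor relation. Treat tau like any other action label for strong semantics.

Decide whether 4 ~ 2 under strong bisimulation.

Bisimulation quotient by refinement:
  π0 = {{0,1,2,3,4}}
  π1 = {{0},{1},{2,4},{3}}
4 equivalence class(es) (converged in 2)
class of 4: {2,4}; class of 2: {2,4}

Answer: BISIMILAR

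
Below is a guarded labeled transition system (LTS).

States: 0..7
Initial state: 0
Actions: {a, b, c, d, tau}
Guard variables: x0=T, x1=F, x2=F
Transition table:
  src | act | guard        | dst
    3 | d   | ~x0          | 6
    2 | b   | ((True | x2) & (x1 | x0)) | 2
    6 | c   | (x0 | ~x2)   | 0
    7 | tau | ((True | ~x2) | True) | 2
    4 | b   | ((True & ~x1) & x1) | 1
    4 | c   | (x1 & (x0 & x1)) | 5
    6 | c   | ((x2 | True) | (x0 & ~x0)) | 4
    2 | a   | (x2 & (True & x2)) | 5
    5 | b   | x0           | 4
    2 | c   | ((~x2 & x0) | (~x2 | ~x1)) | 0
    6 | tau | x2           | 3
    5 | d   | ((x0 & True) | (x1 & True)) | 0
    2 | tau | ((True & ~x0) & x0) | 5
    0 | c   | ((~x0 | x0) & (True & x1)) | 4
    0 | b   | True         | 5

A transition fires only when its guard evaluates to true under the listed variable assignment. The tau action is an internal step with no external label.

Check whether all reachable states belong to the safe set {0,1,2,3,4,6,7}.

Safe = {0,1,2,3,4,6,7}
Reach set: {0,4,5}
  0: ✓
  4: ✓
  5: VIOLATES
counterexample path to 5: b

Answer: INVARIANT VIOLATED at state 5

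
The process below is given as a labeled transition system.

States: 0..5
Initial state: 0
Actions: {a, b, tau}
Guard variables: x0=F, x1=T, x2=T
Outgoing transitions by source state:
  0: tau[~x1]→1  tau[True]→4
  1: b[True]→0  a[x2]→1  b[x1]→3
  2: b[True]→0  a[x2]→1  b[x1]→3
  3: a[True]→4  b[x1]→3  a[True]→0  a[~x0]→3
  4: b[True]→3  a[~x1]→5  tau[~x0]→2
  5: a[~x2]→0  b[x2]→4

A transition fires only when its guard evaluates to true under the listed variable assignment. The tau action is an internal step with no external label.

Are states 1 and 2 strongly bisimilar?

Compute ~ classes (split until stable):
  round 0: {{0,1,2,3,4,5}}
  round 1: {{0},{1,2,3},{4},{5}}
  round 2: {{0},{1,2},{3},{4},{5}}
Fixed point at round 3; 5 class(es).
class of 1: {1,2}; class of 2: {1,2}

Answer: BISIMILAR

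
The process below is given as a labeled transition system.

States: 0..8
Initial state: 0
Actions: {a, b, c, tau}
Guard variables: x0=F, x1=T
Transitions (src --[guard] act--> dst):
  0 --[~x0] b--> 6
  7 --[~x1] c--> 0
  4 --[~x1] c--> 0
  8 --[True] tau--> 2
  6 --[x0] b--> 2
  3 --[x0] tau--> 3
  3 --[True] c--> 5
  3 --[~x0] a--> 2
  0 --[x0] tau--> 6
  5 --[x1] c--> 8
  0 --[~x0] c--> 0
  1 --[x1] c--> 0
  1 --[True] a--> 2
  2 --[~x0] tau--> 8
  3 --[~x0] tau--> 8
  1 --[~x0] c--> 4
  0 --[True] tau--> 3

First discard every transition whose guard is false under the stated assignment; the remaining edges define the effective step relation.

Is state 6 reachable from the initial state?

Answer: REACHABLE

Trace:
Guard filter leaves 12 enabled edge(s).
depth 0: {0}
depth 1: {3,6}  cumulative {0,3,6}
depth 2: {2,5,8}  cumulative {0,2,3,5,6,8}
Reachable = {0,2,3,5,6,8}
trace reaching 6: b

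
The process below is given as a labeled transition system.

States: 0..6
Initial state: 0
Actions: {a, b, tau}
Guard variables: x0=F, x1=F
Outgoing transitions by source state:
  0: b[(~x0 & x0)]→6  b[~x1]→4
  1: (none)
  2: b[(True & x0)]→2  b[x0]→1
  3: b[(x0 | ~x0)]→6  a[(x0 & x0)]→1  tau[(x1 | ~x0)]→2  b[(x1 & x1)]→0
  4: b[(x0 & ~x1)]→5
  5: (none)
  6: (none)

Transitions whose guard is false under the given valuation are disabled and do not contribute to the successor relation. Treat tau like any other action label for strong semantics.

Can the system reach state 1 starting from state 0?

3 transition(s) survive guard evaluation.
depth 0: {0}
depth 1: {4}  total {0,4}
Reachable = {0,4}

Answer: UNREACHABLE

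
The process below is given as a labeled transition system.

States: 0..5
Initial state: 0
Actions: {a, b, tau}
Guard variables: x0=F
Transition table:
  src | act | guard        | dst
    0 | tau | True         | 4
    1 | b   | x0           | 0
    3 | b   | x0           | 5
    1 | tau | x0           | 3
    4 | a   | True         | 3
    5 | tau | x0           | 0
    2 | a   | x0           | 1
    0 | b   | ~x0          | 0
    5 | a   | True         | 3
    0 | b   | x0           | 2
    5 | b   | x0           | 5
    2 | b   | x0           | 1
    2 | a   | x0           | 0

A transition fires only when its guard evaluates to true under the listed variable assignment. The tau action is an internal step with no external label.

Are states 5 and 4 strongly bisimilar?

Refine partition for ~:
  round 0: {{0,1,2,3,4,5}}
  round 1: {{0},{1,2,3},{4,5}}
stable after 2 split(s): 3 block(s)
5∈{4,5}, 4∈{4,5}

Answer: BISIMILAR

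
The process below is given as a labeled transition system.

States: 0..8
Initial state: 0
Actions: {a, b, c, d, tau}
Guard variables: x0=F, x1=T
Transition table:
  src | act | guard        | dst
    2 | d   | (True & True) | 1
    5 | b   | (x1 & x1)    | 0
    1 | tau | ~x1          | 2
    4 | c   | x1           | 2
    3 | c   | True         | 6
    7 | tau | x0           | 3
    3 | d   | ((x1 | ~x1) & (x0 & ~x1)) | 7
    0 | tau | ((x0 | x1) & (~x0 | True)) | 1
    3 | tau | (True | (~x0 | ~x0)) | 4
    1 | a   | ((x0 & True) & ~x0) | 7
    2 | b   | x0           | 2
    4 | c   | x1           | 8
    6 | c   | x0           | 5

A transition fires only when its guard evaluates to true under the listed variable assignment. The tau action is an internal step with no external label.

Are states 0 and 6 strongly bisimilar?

Refine partition for ~:
  round 0: {{0,1,2,3,4,5,6,7,8}}
  round 1: {{0},{1,6,7,8},{2},{3},{4},{5}}
stable after 2 split(s): 6 block(s)
0∈{0}, 6∈{1,6,7,8}

Answer: NOT BISIMILAR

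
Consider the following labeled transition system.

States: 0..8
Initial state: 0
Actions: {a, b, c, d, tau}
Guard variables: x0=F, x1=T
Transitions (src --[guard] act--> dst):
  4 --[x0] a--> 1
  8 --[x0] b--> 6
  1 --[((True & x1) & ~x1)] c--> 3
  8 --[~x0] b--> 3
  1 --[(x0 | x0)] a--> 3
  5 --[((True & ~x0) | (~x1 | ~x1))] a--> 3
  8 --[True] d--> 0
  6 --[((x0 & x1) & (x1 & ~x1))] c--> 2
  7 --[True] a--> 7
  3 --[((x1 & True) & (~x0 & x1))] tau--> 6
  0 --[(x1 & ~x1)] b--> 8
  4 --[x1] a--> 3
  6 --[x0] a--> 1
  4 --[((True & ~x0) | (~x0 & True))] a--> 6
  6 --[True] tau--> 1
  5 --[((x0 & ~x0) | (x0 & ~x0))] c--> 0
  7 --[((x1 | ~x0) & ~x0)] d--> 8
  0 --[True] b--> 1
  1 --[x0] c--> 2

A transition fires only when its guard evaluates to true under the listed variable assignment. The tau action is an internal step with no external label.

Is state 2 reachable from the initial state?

After dropping false guards: 10 live edges.
L0 = {0}
L1 = {1}  cumulative {0,1}
R = {0,1}

Answer: UNREACHABLE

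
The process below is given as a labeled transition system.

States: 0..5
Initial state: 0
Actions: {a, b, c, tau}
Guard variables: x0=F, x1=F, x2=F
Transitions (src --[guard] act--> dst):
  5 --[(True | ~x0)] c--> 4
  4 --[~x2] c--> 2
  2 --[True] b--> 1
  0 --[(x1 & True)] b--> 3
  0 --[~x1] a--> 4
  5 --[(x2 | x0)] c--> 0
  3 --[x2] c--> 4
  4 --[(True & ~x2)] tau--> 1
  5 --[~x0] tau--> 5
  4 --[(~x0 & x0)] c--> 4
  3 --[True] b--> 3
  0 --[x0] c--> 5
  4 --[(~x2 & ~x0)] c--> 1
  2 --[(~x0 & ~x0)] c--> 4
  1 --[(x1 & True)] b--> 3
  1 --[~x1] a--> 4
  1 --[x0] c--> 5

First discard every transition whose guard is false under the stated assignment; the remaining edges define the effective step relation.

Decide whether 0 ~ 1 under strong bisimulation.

Bisimulation quotient by refinement:
  π0 = {{0,1,2,3,4,5}}
  π1 = {{0,1},{2},{3},{4,5}}
  π2 = {{0,1},{2},{3},{4},{5}}
5 equivalence class(es) (converged in 3)
0∈{0,1}, 1∈{0,1}

Answer: BISIMILAR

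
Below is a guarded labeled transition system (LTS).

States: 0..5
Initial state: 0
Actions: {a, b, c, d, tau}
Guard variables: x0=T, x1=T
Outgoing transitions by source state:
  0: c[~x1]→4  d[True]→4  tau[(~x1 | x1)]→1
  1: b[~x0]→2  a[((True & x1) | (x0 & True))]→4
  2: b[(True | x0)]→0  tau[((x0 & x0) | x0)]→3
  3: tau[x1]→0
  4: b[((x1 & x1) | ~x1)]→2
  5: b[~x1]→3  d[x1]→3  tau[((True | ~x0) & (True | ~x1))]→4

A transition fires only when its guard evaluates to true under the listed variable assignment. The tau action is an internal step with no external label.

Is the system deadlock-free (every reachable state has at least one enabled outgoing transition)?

Answer: DEADLOCK-FREE

Analysis:
R = {0,1,2,3,4}
  0: d→4  tau→1  [2 out]
  1: a→4  [1 out]
  2: b→0  tau→3  [2 out]
  3: tau→0  [1 out]
  4: b→2  [1 out]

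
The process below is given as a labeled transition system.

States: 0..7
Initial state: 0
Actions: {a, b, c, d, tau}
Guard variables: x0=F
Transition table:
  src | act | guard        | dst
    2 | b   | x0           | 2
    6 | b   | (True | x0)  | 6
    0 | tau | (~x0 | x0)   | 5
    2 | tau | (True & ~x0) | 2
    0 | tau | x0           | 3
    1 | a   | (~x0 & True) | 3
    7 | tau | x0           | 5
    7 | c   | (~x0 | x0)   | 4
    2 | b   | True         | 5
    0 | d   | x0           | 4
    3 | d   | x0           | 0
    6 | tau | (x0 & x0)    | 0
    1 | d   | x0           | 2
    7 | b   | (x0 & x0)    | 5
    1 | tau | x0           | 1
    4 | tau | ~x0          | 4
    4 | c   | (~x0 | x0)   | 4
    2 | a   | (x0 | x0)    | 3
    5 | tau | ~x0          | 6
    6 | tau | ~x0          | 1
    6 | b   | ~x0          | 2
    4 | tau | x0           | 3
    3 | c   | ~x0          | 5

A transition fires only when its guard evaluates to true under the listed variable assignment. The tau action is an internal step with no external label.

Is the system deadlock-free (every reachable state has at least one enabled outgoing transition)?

Answer: DEADLOCK-FREE

Analysis:
Reach set: {0,1,2,3,5,6}
  0: tau→5  [deg 1]
  1: a→3  [deg 1]
  2: b→5  tau→2  [deg 2]
  3: c→5  [deg 1]
  5: tau→6  [deg 1]
  6: b→2  b→6  tau→1  [deg 3]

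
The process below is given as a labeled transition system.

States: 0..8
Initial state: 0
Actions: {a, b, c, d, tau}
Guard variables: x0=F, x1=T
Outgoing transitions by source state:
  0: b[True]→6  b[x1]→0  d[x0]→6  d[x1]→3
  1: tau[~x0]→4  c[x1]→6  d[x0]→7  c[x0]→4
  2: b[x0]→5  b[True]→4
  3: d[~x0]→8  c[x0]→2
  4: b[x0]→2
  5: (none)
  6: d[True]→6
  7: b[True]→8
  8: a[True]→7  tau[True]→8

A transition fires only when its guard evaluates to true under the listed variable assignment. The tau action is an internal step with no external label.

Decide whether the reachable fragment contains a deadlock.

Answer: DEADLOCK-FREE

Working:
Reachable = {0,3,6,7,8}
  0: b→0  b→6  d→3  [deg 3]
  3: d→8  [deg 1]
  6: d→6  [deg 1]
  7: b→8  [deg 1]
  8: a→7  tau→8  [deg 2]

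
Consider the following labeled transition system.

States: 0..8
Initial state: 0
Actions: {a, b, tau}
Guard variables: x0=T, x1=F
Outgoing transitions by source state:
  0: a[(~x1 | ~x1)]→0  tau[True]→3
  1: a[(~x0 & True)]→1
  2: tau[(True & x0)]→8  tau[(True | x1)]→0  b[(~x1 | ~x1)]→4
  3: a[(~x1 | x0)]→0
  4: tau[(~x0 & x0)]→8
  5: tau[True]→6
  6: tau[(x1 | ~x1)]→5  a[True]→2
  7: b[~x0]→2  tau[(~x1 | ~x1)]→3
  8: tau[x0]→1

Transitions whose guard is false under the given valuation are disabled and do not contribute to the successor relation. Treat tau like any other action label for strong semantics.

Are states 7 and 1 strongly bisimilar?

Answer: NOT BISIMILAR

Analysis:
Compute ~ classes (split until stable):
  π0 = {{0,1,2,3,4,5,6,7,8}}
  π1 = {{0,6},{1,4},{2},{3},{5,7,8}}
  π2 = {{0},{1,4},{2},{3},{5},{6},{7},{8}}
Fixed point at round 3; 8 class(es).
7∈{7}, 1∈{1,4}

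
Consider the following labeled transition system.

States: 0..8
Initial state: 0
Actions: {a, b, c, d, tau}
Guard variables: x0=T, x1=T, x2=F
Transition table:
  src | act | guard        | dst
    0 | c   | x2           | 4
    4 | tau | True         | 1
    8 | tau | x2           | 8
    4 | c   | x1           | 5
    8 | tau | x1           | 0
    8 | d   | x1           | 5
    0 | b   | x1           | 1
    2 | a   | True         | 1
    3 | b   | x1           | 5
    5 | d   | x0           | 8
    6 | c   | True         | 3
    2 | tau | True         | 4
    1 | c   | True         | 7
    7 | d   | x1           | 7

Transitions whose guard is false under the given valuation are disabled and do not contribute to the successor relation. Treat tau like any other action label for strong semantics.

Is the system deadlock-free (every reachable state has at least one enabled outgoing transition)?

R = {0,1,7}
  0: b→1  [deg 1]
  1: c→7  [deg 1]
  7: d→7  [deg 1]

Answer: DEADLOCK-FREE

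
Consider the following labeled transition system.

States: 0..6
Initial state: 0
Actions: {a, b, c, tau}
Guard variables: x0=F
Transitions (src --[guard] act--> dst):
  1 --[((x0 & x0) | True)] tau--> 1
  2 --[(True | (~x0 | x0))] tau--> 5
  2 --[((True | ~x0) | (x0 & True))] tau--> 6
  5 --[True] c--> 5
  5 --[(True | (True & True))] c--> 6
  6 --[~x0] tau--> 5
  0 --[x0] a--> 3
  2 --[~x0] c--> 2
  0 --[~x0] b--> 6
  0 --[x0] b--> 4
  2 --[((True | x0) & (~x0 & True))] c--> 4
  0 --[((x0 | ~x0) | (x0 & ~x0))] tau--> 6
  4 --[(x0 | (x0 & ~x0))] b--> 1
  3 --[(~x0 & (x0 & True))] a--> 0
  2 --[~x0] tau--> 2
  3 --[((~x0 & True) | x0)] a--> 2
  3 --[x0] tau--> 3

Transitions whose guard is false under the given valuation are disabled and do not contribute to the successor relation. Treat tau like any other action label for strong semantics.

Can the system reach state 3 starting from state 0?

12 transition(s) survive guard evaluation.
Layer 0: {0}
Layer 1: {6}  cumulative {0,6}
Layer 2: {5}  cumulative {0,5,6}
Reach set: {0,5,6}

Answer: UNREACHABLE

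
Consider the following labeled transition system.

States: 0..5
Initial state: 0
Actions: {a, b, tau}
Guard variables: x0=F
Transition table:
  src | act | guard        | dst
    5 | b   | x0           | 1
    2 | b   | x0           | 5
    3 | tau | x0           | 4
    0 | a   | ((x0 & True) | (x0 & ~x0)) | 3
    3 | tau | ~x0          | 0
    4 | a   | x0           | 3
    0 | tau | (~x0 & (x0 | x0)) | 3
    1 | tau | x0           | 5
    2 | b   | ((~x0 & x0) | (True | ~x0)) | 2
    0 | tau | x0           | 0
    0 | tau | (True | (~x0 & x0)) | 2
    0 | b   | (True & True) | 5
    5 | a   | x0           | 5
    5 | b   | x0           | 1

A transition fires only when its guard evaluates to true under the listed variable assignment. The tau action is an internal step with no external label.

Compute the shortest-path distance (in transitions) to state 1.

Breadth-first toward 1:
  depth 0: {0}
  depth 1: {2,5}
1 never appears.

Answer: UNREACHABLE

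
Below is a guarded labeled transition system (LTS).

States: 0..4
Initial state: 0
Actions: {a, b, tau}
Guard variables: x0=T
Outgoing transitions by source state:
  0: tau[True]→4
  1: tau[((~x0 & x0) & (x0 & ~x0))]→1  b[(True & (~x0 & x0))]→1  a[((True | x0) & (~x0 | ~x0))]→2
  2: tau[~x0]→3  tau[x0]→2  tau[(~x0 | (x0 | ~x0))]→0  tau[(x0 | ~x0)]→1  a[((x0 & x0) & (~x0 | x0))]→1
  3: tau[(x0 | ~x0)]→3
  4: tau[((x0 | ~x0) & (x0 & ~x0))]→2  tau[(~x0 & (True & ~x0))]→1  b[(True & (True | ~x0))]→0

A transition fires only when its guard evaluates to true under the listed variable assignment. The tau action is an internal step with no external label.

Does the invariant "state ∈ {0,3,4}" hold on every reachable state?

Answer: INVARIANT HOLDS

Working:
Allowed set {0,3,4}
Reachable = {0,4}
  0: safe
  4: safe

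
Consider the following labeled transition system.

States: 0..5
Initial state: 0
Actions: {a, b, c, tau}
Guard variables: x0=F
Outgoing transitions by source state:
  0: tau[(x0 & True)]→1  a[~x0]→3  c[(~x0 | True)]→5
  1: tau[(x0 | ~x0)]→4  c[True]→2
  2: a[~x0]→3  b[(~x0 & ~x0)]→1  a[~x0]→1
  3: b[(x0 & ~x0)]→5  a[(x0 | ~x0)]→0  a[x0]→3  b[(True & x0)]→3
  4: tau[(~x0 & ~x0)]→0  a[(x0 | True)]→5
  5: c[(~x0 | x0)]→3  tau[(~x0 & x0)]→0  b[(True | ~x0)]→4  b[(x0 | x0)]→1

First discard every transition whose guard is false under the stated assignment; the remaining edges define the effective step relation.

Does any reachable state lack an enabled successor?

Answer: DEADLOCK-FREE

Trace:
R = {0,3,4,5}
  0: a→3  c→5  [2 exit(s)]
  3: a→0  [1 exit(s)]
  4: a→5  tau→0  [2 exit(s)]
  5: b→4  c→3  [2 exit(s)]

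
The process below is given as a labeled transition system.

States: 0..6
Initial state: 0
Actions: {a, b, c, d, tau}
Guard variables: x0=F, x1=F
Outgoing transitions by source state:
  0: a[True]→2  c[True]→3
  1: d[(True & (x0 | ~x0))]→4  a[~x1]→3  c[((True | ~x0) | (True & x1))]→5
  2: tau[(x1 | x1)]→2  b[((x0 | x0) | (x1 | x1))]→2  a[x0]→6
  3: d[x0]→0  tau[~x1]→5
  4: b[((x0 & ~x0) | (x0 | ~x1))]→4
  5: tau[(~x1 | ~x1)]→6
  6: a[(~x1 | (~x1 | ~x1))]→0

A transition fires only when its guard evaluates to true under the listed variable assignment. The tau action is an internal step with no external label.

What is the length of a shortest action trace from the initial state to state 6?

Breadth-first toward 6:
  depth 0: {0}
  depth 1: {2,3}
  depth 2: {5}
  depth 3: {6}
first hit 6 at d=3 via c·tau·tau

Answer: 3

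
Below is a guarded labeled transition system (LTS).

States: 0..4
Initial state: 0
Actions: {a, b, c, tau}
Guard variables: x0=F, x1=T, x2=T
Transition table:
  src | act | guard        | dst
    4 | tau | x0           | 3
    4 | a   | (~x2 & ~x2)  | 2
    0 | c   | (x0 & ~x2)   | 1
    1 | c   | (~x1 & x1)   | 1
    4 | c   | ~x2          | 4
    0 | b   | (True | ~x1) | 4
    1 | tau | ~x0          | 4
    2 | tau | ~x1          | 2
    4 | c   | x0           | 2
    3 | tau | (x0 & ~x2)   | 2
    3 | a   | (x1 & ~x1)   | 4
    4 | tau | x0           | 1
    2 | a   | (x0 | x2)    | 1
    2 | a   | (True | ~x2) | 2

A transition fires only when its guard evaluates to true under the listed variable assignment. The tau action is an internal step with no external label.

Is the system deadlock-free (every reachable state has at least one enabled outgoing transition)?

R = {0,4}
  0: b→4  [1 out]
  4: ∅  [deadlock]
Path to 4: b

Answer: DEADLOCK at state 4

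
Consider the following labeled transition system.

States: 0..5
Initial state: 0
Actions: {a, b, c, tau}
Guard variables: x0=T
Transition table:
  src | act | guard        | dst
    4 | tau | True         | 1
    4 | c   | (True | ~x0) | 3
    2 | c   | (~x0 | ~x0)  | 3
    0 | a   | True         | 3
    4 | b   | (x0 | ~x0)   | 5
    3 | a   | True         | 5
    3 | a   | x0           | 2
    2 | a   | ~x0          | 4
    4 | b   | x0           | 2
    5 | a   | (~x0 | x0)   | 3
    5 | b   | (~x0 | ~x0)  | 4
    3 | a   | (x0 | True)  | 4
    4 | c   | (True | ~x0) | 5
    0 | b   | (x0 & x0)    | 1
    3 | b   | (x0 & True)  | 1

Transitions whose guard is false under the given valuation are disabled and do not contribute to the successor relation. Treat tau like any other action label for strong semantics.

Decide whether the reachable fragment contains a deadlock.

Answer: DEADLOCK at state 1

Analysis:
Reachable = {0,1,2,3,4,5}
  0: a→3  b→1  [deg 2]
  1: ∅  [no exit]
  2: ∅  [no exit]
  3: a→2  a→4  a→5  b→1  [deg 4]
  4: b→2  b→5  c→3  c→5  tau→1  [deg 5]
  5: a→3  [deg 1]
Path to 1: b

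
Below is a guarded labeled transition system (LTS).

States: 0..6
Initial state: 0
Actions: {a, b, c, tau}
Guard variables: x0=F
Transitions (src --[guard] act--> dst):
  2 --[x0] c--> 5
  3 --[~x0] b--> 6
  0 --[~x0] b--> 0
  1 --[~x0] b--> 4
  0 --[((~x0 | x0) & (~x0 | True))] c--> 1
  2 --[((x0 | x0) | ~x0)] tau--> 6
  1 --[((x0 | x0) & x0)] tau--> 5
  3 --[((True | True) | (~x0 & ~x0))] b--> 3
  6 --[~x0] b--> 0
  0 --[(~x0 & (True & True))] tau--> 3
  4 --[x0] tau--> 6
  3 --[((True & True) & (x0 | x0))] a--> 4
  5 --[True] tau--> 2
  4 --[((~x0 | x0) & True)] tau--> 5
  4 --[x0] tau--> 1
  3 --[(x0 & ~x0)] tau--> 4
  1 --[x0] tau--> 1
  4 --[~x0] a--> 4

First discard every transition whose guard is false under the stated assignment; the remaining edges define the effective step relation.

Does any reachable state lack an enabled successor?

Answer: DEADLOCK-FREE

Trace:
Reach set: {0,1,2,3,4,5,6}
  0: b→0  c→1  tau→3  [3 exit(s)]
  1: b→4  [1 exit(s)]
  2: tau→6  [1 exit(s)]
  3: b→3  b→6  [2 exit(s)]
  4: a→4  tau→5  [2 exit(s)]
  5: tau→2  [1 exit(s)]
  6: b→0  [1 exit(s)]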